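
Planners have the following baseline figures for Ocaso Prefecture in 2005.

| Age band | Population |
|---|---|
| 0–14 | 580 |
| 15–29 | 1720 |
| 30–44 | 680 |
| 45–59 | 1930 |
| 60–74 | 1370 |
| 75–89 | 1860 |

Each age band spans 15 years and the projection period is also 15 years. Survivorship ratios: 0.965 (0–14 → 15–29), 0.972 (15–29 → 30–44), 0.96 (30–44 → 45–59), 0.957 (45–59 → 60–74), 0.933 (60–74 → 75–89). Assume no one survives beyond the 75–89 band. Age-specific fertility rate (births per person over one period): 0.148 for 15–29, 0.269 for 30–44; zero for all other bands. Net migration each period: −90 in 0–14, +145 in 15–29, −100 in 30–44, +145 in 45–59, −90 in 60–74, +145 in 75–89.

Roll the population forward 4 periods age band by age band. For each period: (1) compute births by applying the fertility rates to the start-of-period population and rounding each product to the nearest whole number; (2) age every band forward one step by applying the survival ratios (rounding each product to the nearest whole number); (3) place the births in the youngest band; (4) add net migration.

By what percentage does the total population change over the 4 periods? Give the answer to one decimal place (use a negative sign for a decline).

-57.7

Numbering the groups 1..6 from youngest to oldest:
— Period 1 —
Births: 1720 × 0.148 = 255 ; 680 × 0.269 = 183 → total 438
Group 2: 580 × 0.965 = 560
Group 3: 1720 × 0.972 = 1672
Group 4: 680 × 0.96 = 653
Group 5: 1930 × 0.957 = 1847
Group 6: 1370 × 0.933 = 1278
Net migration: Group 1 − 90 → 348; Group 2 + 145 → 705; Group 3 − 100 → 1572; Group 4 + 145 → 798; Group 5 − 90 → 1757; Group 6 + 145 → 1423
Giving 348 / 705 / 1572 / 798 / 1757 / 1423.
— Period 2 —
Births: 705 × 0.148 = 104 ; 1572 × 0.269 = 423 → total 527
Group 2: 348 × 0.965 = 336
Group 3: 705 × 0.972 = 685
Group 4: 1572 × 0.96 = 1509
Group 5: 798 × 0.957 = 764
Group 6: 1757 × 0.933 = 1639
Net migration: Group 1 − 90 → 437; Group 2 + 145 → 481; Group 3 − 100 → 585; Group 4 + 145 → 1654; Group 5 − 90 → 674; Group 6 + 145 → 1784
Giving 437 / 481 / 585 / 1654 / 674 / 1784.
— Period 3 —
Births: 481 × 0.148 = 71 ; 585 × 0.269 = 157 → total 228
Group 2: 437 × 0.965 = 422
Group 3: 481 × 0.972 = 468
Group 4: 585 × 0.96 = 562
Group 5: 1654 × 0.957 = 1583
Group 6: 674 × 0.933 = 629
Net migration: Group 1 − 90 → 138; Group 2 + 145 → 567; Group 3 − 100 → 368; Group 4 + 145 → 707; Group 5 − 90 → 1493; Group 6 + 145 → 774
Giving 138 / 567 / 368 / 707 / 1493 / 774.
— Period 4 —
Births: 567 × 0.148 = 84 ; 368 × 0.269 = 99 → total 183
Group 2: 138 × 0.965 = 133
Group 3: 567 × 0.972 = 551
Group 4: 368 × 0.96 = 353
Group 5: 707 × 0.957 = 677
Group 6: 1493 × 0.933 = 1393
Net migration: Group 1 − 90 → 93; Group 2 + 145 → 278; Group 3 − 100 → 451; Group 4 + 145 → 498; Group 5 − 90 → 587; Group 6 + 145 → 1538
Giving 93 / 278 / 451 / 498 / 587 / 1538.
Total: 8140 → 3445; change = -4695; percentage change = -57.7%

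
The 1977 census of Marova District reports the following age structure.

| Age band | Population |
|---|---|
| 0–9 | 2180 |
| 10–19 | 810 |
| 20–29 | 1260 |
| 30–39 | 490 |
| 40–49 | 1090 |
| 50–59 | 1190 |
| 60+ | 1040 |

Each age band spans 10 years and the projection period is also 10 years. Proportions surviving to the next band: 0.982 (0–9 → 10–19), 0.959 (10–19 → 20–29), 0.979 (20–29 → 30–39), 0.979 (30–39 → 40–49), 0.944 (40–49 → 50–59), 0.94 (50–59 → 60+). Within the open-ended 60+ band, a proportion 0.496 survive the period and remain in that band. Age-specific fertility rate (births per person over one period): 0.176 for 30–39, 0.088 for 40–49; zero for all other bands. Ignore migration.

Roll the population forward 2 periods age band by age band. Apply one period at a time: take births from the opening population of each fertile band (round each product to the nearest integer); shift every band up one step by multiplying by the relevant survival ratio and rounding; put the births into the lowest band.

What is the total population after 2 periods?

— Period 1 —
Births: 490 * 0.176 = 86  |  1090 * 0.088 = 96 → 182
10–19: 2180 * 0.982 = 2141
20–29: 810 * 0.959 = 777
30–39: 1260 * 0.979 = 1234
40–49: 490 * 0.979 = 480
50–59: 1090 * 0.944 = 1029
60+: 1190 * 0.94 + 1040 * 0.496 = 1119 + 516 = 1635
Population now: 0–9=182, 10–19=2141, 20–29=777, 30–39=1234, 40–49=480, 50–59=1029, 60+=1635
— Period 2 —
Births: 1234 * 0.176 = 217  |  480 * 0.088 = 42 → 259
10–19: 182 * 0.982 = 179
20–29: 2141 * 0.959 = 2053
30–39: 777 * 0.979 = 761
40–49: 1234 * 0.979 = 1208
50–59: 480 * 0.944 = 453
60+: 1029 * 0.94 + 1635 * 0.496 = 967 + 811 = 1778
Population now: 0–9=259, 10–19=179, 20–29=2053, 30–39=761, 40–49=1208, 50–59=453, 60+=1778
Total after period 2: 259 + 179 + 2053 + 761 + 1208 + 453 + 1778 = 6691

6691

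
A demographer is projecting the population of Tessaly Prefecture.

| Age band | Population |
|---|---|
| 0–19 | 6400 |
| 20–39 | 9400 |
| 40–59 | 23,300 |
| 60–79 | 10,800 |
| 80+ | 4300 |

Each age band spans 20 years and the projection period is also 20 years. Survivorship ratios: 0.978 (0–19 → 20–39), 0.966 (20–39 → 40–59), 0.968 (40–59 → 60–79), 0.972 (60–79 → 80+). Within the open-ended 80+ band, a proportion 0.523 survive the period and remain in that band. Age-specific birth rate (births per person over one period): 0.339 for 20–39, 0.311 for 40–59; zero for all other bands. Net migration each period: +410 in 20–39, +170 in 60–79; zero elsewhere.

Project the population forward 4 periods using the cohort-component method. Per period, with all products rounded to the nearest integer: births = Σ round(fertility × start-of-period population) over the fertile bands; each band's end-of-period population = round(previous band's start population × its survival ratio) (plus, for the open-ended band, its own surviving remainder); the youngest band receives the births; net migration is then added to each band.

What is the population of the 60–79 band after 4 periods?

Let band 1 be 0–19 through band 5 = 80+.
— Period 1 —
Births: 9400 * 0.339 = 3187, 23300 * 0.311 = 7246 → 10433
Band 2: 6400 * 0.978 = 6259
Band 3: 9400 * 0.966 = 9080
Band 4: 23300 * 0.968 = 22554
Band 5: 10800 * 0.972 + 4300 * 0.523 = 10498 + 2249 = 12747
Net migration: Band 2 + 410 → 6669; Band 4 + 170 → 22724
Giving 10433 / 6669 / 9080 / 22724 / 12747.
— Period 2 —
Births: 6669 * 0.339 = 2261, 9080 * 0.311 = 2824 → 5085
Band 2: 10433 * 0.978 = 10203
Band 3: 6669 * 0.966 = 6442
Band 4: 9080 * 0.968 = 8789
Band 5: 22724 * 0.972 + 12747 * 0.523 = 22088 + 6667 = 28755
Net migration: Band 2 + 410 → 10613; Band 4 + 170 → 8959
Giving 5085 / 10613 / 6442 / 8959 / 28755.
— Period 3 —
Births: 10613 * 0.339 = 3598, 6442 * 0.311 = 2003 → 5601
Band 2: 5085 * 0.978 = 4973
Band 3: 10613 * 0.966 = 10252
Band 4: 6442 * 0.968 = 6236
Band 5: 8959 * 0.972 + 28755 * 0.523 = 8708 + 15039 = 23747
Net migration: Band 2 + 410 → 5383; Band 4 + 170 → 6406
Giving 5601 / 5383 / 10252 / 6406 / 23747.
— Period 4 —
Births: 5383 * 0.339 = 1825, 10252 * 0.311 = 3188 → 5013
Band 2: 5601 * 0.978 = 5478
Band 3: 5383 * 0.966 = 5200
Band 4: 10252 * 0.968 = 9924
Band 5: 6406 * 0.972 + 23747 * 0.523 = 6227 + 12420 = 18647
Net migration: Band 2 + 410 → 5888; Band 4 + 170 → 10094
Giving 5013 / 5888 / 5200 / 10094 / 18647.

10094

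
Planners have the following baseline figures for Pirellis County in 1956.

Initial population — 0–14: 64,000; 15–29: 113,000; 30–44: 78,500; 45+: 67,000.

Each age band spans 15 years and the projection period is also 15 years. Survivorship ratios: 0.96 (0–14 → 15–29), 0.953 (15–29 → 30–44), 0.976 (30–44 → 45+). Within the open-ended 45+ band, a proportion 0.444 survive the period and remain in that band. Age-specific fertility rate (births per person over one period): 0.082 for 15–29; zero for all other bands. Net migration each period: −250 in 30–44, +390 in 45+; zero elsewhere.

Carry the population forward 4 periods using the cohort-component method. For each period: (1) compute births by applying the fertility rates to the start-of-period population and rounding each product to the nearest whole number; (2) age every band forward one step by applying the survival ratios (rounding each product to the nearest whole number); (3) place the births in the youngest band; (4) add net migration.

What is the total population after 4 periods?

69407

After projecting period 1:
Births: 113000 * 0.082 = 9266
15–29: 64000 * 0.96 = 61440
30–44: 113000 * 0.953 = 107689
45+: 78500 * 0.976 + 67000 * 0.444 = 76616 + 29748 = 106364
Net migration: 30–44 − 250 → 107439; 45+ + 390 → 106754
→ [9266, 61440, 107439, 106754]
After projecting period 2:
Births: 61440 * 0.082 = 5038
15–29: 9266 * 0.96 = 8895
30–44: 61440 * 0.953 = 58552
45+: 107439 * 0.976 + 106754 * 0.444 = 104860 + 47399 = 152259
Net migration: 30–44 − 250 → 58302; 45+ + 390 → 152649
→ [5038, 8895, 58302, 152649]
After projecting period 3:
Births: 8895 * 0.082 = 729
15–29: 5038 * 0.96 = 4836
30–44: 8895 * 0.953 = 8477
45+: 58302 * 0.976 + 152649 * 0.444 = 56903 + 67776 = 124679
Net migration: 30–44 − 250 → 8227; 45+ + 390 → 125069
→ [729, 4836, 8227, 125069]
After projecting period 4:
Births: 4836 * 0.082 = 397
15–29: 729 * 0.96 = 700
30–44: 4836 * 0.953 = 4609
45+: 8227 * 0.976 + 125069 * 0.444 = 8030 + 55531 = 63561
Net migration: 30–44 − 250 → 4359; 45+ + 390 → 63951
→ [397, 700, 4359, 63951]
Total after period 4: 397 + 700 + 4359 + 63951 = 69407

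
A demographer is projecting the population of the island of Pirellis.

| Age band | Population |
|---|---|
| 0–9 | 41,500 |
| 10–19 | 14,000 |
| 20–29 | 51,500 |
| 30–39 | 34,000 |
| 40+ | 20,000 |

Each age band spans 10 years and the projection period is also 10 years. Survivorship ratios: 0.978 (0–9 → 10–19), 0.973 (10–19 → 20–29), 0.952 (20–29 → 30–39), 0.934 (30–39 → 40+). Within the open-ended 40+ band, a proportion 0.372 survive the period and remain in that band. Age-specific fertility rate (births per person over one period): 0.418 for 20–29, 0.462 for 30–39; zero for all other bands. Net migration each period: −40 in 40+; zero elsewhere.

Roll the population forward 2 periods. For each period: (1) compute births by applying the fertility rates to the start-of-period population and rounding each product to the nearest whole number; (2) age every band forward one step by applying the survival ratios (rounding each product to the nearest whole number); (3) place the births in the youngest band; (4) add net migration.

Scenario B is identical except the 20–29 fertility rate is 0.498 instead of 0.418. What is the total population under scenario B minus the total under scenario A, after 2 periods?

5119

After projecting period 1:
Births: 51500 × 0.418 = 21527  |  34000 × 0.462 = 15708 ⇒ total 37235
10–19: 41500 × 0.978 = 40587
20–29: 14000 × 0.973 = 13622
30–39: 51500 × 0.952 = 49028
40+: 34000 × 0.934 + 20000 × 0.372 = 31756 + 7440 = 39196
Net migration: 40+ − 40 → 39156
Population now: 0–9=37235, 10–19=40587, 20–29=13622, 30–39=49028, 40+=39156
After projecting period 2:
Births: 13622 × 0.418 = 5694  |  49028 × 0.462 = 22651 ⇒ total 28345
10–19: 37235 × 0.978 = 36416
20–29: 40587 × 0.973 = 39491
30–39: 13622 × 0.952 = 12968
40+: 49028 × 0.934 + 39156 × 0.372 = 45792 + 14566 = 60358
Net migration: 40+ − 40 → 60318
Population now: 0–9=28345, 10–19=36416, 20–29=39491, 30–39=12968, 40+=60318
Scenario A total after 2 periods: 177538
Scenario B projection —
After projecting period 1:
Births: 51500 × 0.498 = 25647  |  34000 × 0.462 = 15708 ⇒ total 41355
10–19: 41500 × 0.978 = 40587
20–29: 14000 × 0.973 = 13622
30–39: 51500 × 0.952 = 49028
40+: 34000 × 0.934 + 20000 × 0.372 = 31756 + 7440 = 39196
Net migration: 40+ − 40 → 39156
Population now: 0–9=41355, 10–19=40587, 20–29=13622, 30–39=49028, 40+=39156
After projecting period 2:
Births: 13622 × 0.498 = 6784  |  49028 × 0.462 = 22651 ⇒ total 29435
10–19: 41355 × 0.978 = 40445
20–29: 40587 × 0.973 = 39491
30–39: 13622 × 0.952 = 12968
40+: 49028 × 0.934 + 39156 × 0.372 = 45792 + 14566 = 60358
Net migration: 40+ − 40 → 60318
Population now: 0–9=29435, 10–19=40445, 20–29=39491, 30–39=12968, 40+=60318
Scenario B total after 2 periods: 182657
Difference B − A = 182657 − 177538 = 5119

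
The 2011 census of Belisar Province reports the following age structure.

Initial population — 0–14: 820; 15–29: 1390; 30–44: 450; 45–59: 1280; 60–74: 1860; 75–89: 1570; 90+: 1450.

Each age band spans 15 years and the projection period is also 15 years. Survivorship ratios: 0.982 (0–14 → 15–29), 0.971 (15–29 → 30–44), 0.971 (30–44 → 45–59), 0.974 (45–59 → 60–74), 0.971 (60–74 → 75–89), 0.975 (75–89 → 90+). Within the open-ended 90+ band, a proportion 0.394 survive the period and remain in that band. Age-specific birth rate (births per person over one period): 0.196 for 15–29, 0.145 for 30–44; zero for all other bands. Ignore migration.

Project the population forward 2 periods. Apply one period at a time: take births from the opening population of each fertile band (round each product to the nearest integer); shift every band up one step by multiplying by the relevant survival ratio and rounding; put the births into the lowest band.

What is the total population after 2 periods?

Numbering the bands 1..7 from youngest to oldest:
— Period 1 —
Births: 1390 × 0.196 = 272 ; 450 × 0.145 = 65 ⇒ total 337
Band 2: 820 × 0.982 = 805
Band 3: 1390 × 0.971 = 1350
Band 4: 450 × 0.971 = 437
Band 5: 1280 × 0.974 = 1247
Band 6: 1860 × 0.971 = 1806
Band 7: 1570 × 0.975 + 1450 × 0.394 = 1531 + 571 = 2102
End of period: [337, 805, 1350, 437, 1247, 1806, 2102]
— Period 2 —
Births: 805 × 0.196 = 158 ; 1350 × 0.145 = 196 ⇒ total 354
Band 2: 337 × 0.982 = 331
Band 3: 805 × 0.971 = 782
Band 4: 1350 × 0.971 = 1311
Band 5: 437 × 0.974 = 426
Band 6: 1247 × 0.971 = 1211
Band 7: 1806 × 0.975 + 2102 × 0.394 = 1761 + 828 = 2589
End of period: [354, 331, 782, 1311, 426, 1211, 2589]
Total after period 2: 354 + 331 + 782 + 1311 + 426 + 1211 + 2589 = 7004

7004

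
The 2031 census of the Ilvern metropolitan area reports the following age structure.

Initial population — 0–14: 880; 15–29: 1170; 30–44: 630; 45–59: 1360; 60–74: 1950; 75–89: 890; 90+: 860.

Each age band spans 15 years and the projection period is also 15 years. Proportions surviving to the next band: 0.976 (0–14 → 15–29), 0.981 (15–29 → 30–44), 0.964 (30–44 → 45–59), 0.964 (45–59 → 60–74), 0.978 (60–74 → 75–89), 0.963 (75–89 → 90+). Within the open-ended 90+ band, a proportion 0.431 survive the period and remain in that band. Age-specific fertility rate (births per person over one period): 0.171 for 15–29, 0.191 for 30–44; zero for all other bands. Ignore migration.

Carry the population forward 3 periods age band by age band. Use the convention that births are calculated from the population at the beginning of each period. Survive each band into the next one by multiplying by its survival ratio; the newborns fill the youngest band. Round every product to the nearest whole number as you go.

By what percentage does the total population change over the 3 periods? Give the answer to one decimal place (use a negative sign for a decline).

-27.9

(Groups numbered youngest = 1 to oldest = 7.)
Period 1:
Births: 1170 × 0.171 = 200 ; 630 × 0.191 = 120 → 320
Group 2: 880 × 0.976 = 859
Group 3: 1170 × 0.981 = 1148
Group 4: 630 × 0.964 = 607
Group 5: 1360 × 0.964 = 1311
Group 6: 1950 × 0.978 = 1907
Group 7: 890 × 0.963 + 860 × 0.431 = 857 + 371 = 1228
Giving 320 / 859 / 1148 / 607 / 1311 / 1907 / 1228.
Period 2:
Births: 859 × 0.171 = 147 ; 1148 × 0.191 = 219 → 366
Group 2: 320 × 0.976 = 312
Group 3: 859 × 0.981 = 843
Group 4: 1148 × 0.964 = 1107
Group 5: 607 × 0.964 = 585
Group 6: 1311 × 0.978 = 1282
Group 7: 1907 × 0.963 + 1228 × 0.431 = 1836 + 529 = 2365
Giving 366 / 312 / 843 / 1107 / 585 / 1282 / 2365.
Period 3:
Births: 312 × 0.171 = 53 ; 843 × 0.191 = 161 → 214
Group 2: 366 × 0.976 = 357
Group 3: 312 × 0.981 = 306
Group 4: 843 × 0.964 = 813
Group 5: 1107 × 0.964 = 1067
Group 6: 585 × 0.978 = 572
Group 7: 1282 × 0.963 + 2365 × 0.431 = 1235 + 1019 = 2254
Giving 214 / 357 / 306 / 813 / 1067 / 572 / 2254.
Total: 7740 → 5583; change = -2157; percentage change = -27.9%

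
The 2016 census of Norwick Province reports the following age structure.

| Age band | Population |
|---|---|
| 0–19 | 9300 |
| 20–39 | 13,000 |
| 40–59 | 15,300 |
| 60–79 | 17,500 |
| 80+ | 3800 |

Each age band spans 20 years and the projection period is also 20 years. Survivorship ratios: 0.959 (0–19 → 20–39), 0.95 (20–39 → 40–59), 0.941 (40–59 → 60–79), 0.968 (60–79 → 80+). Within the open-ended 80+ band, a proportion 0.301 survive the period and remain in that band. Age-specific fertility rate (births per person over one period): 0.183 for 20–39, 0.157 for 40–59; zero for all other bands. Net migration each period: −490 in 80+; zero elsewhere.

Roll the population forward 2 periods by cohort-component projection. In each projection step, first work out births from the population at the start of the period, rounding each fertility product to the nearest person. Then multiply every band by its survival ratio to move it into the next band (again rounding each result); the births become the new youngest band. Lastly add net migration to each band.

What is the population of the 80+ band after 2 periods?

18742

Let group 1 be 0–19 through group 5 = 80+.
Period 1:
Births: 13000 × 0.183 = 2379, 15300 × 0.157 = 2402 → total 4781
Group 2: 9300 × 0.959 = 8919
Group 3: 13000 × 0.95 = 12350
Group 4: 15300 × 0.941 = 14397
Group 5: 17500 × 0.968 + 3800 × 0.301 = 16940 + 1144 = 18084
Net migration: Group 5 − 490 → 17594
End of period: [4781, 8919, 12350, 14397, 17594]
Period 2:
Births: 8919 × 0.183 = 1632, 12350 × 0.157 = 1939 → total 3571
Group 2: 4781 × 0.959 = 4585
Group 3: 8919 × 0.95 = 8473
Group 4: 12350 × 0.941 = 11621
Group 5: 14397 × 0.968 + 17594 × 0.301 = 13936 + 5296 = 19232
Net migration: Group 5 − 490 → 18742
End of period: [3571, 4585, 8473, 11621, 18742]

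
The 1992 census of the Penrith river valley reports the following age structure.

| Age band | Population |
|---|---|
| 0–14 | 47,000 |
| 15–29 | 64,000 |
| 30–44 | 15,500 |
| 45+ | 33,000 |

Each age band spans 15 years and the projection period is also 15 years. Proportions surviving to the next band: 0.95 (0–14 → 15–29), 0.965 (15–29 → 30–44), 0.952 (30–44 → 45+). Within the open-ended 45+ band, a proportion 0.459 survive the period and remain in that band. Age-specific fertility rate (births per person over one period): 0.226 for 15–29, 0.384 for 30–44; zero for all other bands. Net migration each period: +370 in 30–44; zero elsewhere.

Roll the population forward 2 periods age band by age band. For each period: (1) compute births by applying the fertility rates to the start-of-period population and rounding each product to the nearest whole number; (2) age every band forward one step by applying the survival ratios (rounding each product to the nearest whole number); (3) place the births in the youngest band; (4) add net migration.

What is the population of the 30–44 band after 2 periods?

43457

Period 1.
Births: 64000 × 0.226 = 14464, 15500 × 0.384 = 5952 — total 20416
15–29: 47000 × 0.95 = 44650
30–44: 64000 × 0.965 = 61760
45+: 15500 × 0.952 + 33000 × 0.459 = 14756 + 15147 = 29903
Net migration: 30–44 + 370 → 62130
Population now: 0–14=20416, 15–29=44650, 30–44=62130, 45+=29903
Period 2.
Births: 44650 × 0.226 = 10091, 62130 × 0.384 = 23858 — total 33949
15–29: 20416 × 0.95 = 19395
30–44: 44650 × 0.965 = 43087
45+: 62130 × 0.952 + 29903 × 0.459 = 59148 + 13725 = 72873
Net migration: 30–44 + 370 → 43457
Population now: 0–14=33949, 15–29=19395, 30–44=43457, 45+=72873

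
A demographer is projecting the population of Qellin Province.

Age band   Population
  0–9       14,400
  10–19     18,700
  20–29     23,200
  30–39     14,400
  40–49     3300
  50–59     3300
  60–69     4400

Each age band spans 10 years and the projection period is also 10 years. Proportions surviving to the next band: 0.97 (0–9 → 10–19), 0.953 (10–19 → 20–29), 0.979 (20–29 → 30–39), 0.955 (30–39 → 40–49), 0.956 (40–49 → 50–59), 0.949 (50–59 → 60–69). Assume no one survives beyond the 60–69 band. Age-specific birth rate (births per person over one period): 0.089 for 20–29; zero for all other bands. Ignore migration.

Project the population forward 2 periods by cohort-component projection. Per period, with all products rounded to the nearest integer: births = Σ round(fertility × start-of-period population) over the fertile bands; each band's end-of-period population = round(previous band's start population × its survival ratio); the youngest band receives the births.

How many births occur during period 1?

— Period 1 —
Births: 23200 × 0.089 = 2065
10–19: 14400 × 0.97 = 13968
20–29: 18700 × 0.953 = 17821
30–39: 23200 × 0.979 = 22713
40–49: 14400 × 0.955 = 13752
50–59: 3300 × 0.956 = 3155
60–69: 3300 × 0.949 = 3132
Population now: 0–9=2065, 10–19=13968, 20–29=17821, 30–39=22713, 40–49=13752, 50–59=3155, 60–69=3132

2065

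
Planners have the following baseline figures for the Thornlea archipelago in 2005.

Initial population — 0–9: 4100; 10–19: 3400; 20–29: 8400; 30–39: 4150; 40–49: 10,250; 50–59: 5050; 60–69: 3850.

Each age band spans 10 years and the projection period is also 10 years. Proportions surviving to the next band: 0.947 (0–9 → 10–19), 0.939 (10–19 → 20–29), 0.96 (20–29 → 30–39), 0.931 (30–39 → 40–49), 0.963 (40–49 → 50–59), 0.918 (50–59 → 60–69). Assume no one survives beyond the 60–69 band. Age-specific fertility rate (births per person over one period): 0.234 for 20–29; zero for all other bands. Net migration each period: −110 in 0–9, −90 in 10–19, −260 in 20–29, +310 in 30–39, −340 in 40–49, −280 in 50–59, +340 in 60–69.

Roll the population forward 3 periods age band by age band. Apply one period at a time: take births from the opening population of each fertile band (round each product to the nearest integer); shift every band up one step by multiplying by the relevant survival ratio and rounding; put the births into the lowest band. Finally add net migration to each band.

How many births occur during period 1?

1966

Numbering the bands 1..7 from youngest to oldest:
[period 1]
Births: 8400 × 0.234 = 1966
Band 2: 4100 × 0.947 = 3883
Band 3: 3400 × 0.939 = 3193
Band 4: 8400 × 0.96 = 8064
Band 5: 4150 × 0.931 = 3864
Band 6: 10250 × 0.963 = 9871
Band 7: 5050 × 0.918 = 4636
Net migration: Band 1 − 110 → 1856; Band 2 − 90 → 3793; Band 3 − 260 → 2933; Band 4 + 310 → 8374; Band 5 − 340 → 3524; Band 6 − 280 → 9591; Band 7 + 340 → 4976
→ [1856, 3793, 2933, 8374, 3524, 9591, 4976]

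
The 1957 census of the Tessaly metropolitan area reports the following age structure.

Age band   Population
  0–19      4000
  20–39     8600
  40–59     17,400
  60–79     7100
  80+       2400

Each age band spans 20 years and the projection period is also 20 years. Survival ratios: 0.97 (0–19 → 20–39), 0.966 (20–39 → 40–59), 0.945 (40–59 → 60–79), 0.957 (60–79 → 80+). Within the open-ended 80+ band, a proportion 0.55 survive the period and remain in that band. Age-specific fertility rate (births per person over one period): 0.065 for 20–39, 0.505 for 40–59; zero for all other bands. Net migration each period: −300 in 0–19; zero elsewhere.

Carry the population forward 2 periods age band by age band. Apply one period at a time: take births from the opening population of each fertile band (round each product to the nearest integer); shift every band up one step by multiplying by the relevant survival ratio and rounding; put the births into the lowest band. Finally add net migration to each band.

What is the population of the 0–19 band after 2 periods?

After projecting period 1:
Births: 8600 × 0.065 = 559  |  17400 × 0.505 = 8787 ⇒ total 9346
20–39: 4000 × 0.97 = 3880
40–59: 8600 × 0.966 = 8308
60–79: 17400 × 0.945 = 16443
80+: 7100 × 0.957 + 2400 × 0.55 = 6795 + 1320 = 8115
Net migration: 0–19 − 300 → 9046
Population now: 0–19=9046, 20–39=3880, 40–59=8308, 60–79=16443, 80+=8115
After projecting period 2:
Births: 3880 × 0.065 = 252  |  8308 × 0.505 = 4196 ⇒ total 4448
20–39: 9046 × 0.97 = 8775
40–59: 3880 × 0.966 = 3748
60–79: 8308 × 0.945 = 7851
80+: 16443 × 0.957 + 8115 × 0.55 = 15736 + 4463 = 20199
Net migration: 0–19 − 300 → 4148
Population now: 0–19=4148, 20–39=8775, 40–59=3748, 60–79=7851, 80+=20199

4148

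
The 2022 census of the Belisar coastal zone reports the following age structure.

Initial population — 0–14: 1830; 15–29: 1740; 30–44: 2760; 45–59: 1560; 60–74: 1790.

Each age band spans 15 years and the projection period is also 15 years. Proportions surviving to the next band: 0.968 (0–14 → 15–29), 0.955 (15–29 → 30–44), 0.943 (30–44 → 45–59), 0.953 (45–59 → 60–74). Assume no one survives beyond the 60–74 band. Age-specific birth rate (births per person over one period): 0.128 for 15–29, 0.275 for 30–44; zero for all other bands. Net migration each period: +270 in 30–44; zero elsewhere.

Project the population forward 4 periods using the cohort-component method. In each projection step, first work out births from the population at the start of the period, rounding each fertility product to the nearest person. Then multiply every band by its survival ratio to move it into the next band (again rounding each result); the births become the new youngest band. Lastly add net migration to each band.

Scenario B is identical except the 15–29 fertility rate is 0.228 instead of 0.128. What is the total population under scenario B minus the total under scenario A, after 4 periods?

600

— Period 1 —
Births: 1740 × 0.128 = 223, 2760 × 0.275 = 759 → 982
15–29: 1830 × 0.968 = 1771
30–44: 1740 × 0.955 = 1662
45–59: 2760 × 0.943 = 2603
60–74: 1560 × 0.953 = 1487
Net migration: 30–44 + 270 → 1932
Population now: 0–14=982, 15–29=1771, 30–44=1932, 45–59=2603, 60–74=1487
— Period 2 —
Births: 1771 × 0.128 = 227, 1932 × 0.275 = 531 → 758
15–29: 982 × 0.968 = 951
30–44: 1771 × 0.955 = 1691
45–59: 1932 × 0.943 = 1822
60–74: 2603 × 0.953 = 2481
Net migration: 30–44 + 270 → 1961
Population now: 0–14=758, 15–29=951, 30–44=1961, 45–59=1822, 60–74=2481
— Period 3 —
Births: 951 × 0.128 = 122, 1961 × 0.275 = 539 → 661
15–29: 758 × 0.968 = 734
30–44: 951 × 0.955 = 908
45–59: 1961 × 0.943 = 1849
60–74: 1822 × 0.953 = 1736
Net migration: 30–44 + 270 → 1178
Population now: 0–14=661, 15–29=734, 30–44=1178, 45–59=1849, 60–74=1736
— Period 4 —
Births: 734 × 0.128 = 94, 1178 × 0.275 = 324 → 418
15–29: 661 × 0.968 = 640
30–44: 734 × 0.955 = 701
45–59: 1178 × 0.943 = 1111
60–74: 1849 × 0.953 = 1762
Net migration: 30–44 + 270 → 971
Population now: 0–14=418, 15–29=640, 30–44=971, 45–59=1111, 60–74=1762
Scenario A total after 4 periods: 4902
Scenario B projection —
— Period 1 —
Births: 1740 × 0.228 = 397, 2760 × 0.275 = 759 → 1156
15–29: 1830 × 0.968 = 1771
30–44: 1740 × 0.955 = 1662
45–59: 2760 × 0.943 = 2603
60–74: 1560 × 0.953 = 1487
Net migration: 30–44 + 270 → 1932
Population now: 0–14=1156, 15–29=1771, 30–44=1932, 45–59=2603, 60–74=1487
— Period 2 —
Births: 1771 × 0.228 = 404, 1932 × 0.275 = 531 → 935
15–29: 1156 × 0.968 = 1119
30–44: 1771 × 0.955 = 1691
45–59: 1932 × 0.943 = 1822
60–74: 2603 × 0.953 = 2481
Net migration: 30–44 + 270 → 1961
Population now: 0–14=935, 15–29=1119, 30–44=1961, 45–59=1822, 60–74=2481
— Period 3 —
Births: 1119 × 0.228 = 255, 1961 × 0.275 = 539 → 794
15–29: 935 × 0.968 = 905
30–44: 1119 × 0.955 = 1069
45–59: 1961 × 0.943 = 1849
60–74: 1822 × 0.953 = 1736
Net migration: 30–44 + 270 → 1339
Population now: 0–14=794, 15–29=905, 30–44=1339, 45–59=1849, 60–74=1736
— Period 4 —
Births: 905 × 0.228 = 206, 1339 × 0.275 = 368 → 574
15–29: 794 × 0.968 = 769
30–44: 905 × 0.955 = 864
45–59: 1339 × 0.943 = 1263
60–74: 1849 × 0.953 = 1762
Net migration: 30–44 + 270 → 1134
Population now: 0–14=574, 15–29=769, 30–44=1134, 45–59=1263, 60–74=1762
Scenario B total after 4 periods: 5502
Difference B − A = 5502 − 4902 = 600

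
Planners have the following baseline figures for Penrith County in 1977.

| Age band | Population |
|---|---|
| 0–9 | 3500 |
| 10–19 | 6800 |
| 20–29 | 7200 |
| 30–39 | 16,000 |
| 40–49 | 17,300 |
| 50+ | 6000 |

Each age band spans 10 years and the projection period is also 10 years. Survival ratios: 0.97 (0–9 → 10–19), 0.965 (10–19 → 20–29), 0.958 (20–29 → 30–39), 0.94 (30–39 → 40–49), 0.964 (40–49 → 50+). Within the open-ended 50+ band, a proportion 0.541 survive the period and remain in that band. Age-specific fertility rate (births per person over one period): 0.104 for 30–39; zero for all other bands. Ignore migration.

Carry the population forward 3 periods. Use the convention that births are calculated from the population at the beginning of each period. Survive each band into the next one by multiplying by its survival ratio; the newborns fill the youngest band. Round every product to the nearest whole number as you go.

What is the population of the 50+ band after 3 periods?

19926

Call the bands 1 to 6, youngest first.
Period 1:
Births: 16000 × 0.104 = 1664
Band 2: 3500 × 0.97 = 3395
Band 3: 6800 × 0.965 = 6562
Band 4: 7200 × 0.958 = 6898
Band 5: 16000 × 0.94 = 15040
Band 6: 17300 × 0.964 + 6000 × 0.541 = 16677 + 3246 = 19923
→ [1664, 3395, 6562, 6898, 15040, 19923]
Period 2:
Births: 6898 × 0.104 = 717
Band 2: 1664 × 0.97 = 1614
Band 3: 3395 × 0.965 = 3276
Band 4: 6562 × 0.958 = 6286
Band 5: 6898 × 0.94 = 6484
Band 6: 15040 × 0.964 + 19923 × 0.541 = 14499 + 10778 = 25277
→ [717, 1614, 3276, 6286, 6484, 25277]
Period 3:
Births: 6286 × 0.104 = 654
Band 2: 717 × 0.97 = 695
Band 3: 1614 × 0.965 = 1558
Band 4: 3276 × 0.958 = 3138
Band 5: 6286 × 0.94 = 5909
Band 6: 6484 × 0.964 + 25277 × 0.541 = 6251 + 13675 = 19926
→ [654, 695, 1558, 3138, 5909, 19926]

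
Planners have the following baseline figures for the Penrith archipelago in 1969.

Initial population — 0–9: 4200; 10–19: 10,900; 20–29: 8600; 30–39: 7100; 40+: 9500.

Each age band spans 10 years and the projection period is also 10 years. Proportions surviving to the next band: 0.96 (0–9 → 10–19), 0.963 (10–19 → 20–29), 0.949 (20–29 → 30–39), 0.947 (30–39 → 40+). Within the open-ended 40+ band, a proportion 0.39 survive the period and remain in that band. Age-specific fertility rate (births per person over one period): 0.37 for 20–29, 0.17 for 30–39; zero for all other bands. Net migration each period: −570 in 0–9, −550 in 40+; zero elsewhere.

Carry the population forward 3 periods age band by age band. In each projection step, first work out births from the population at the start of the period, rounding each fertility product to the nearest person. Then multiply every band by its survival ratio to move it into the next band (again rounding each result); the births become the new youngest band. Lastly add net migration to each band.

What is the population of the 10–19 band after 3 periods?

— Period 1 —
Births: 8600 * 0.37 = 3182  |  7100 * 0.17 = 1207 — total 4389
10–19: 4200 * 0.96 = 4032
20–29: 10900 * 0.963 = 10497
30–39: 8600 * 0.949 = 8161
40+: 7100 * 0.947 + 9500 * 0.39 = 6724 + 3705 = 10429
Net migration: 0–9 − 570 → 3819; 40+ − 550 → 9879
→ [3819, 4032, 10497, 8161, 9879]
— Period 2 —
Births: 10497 * 0.37 = 3884  |  8161 * 0.17 = 1387 — total 5271
10–19: 3819 * 0.96 = 3666
20–29: 4032 * 0.963 = 3883
30–39: 10497 * 0.949 = 9962
40+: 8161 * 0.947 + 9879 * 0.39 = 7728 + 3853 = 11581
Net migration: 0–9 − 570 → 4701; 40+ − 550 → 11031
→ [4701, 3666, 3883, 9962, 11031]
— Period 3 —
Births: 3883 * 0.37 = 1437  |  9962 * 0.17 = 1694 — total 3131
10–19: 4701 * 0.96 = 4513
20–29: 3666 * 0.963 = 3530
30–39: 3883 * 0.949 = 3685
40+: 9962 * 0.947 + 11031 * 0.39 = 9434 + 4302 = 13736
Net migration: 0–9 − 570 → 2561; 40+ − 550 → 13186
→ [2561, 4513, 3530, 3685, 13186]

4513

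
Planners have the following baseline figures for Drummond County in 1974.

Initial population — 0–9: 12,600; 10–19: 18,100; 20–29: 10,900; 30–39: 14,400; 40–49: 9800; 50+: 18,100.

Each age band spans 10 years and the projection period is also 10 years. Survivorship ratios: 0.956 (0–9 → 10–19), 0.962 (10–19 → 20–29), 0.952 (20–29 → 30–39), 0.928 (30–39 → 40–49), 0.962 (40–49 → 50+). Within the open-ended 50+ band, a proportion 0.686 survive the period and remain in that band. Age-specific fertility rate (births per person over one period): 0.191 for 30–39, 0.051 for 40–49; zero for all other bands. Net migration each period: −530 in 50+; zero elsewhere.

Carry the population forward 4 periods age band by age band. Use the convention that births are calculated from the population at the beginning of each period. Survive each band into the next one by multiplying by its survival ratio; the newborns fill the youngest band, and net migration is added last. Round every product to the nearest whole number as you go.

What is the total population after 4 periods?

[period 1]
Births: 14400 × 0.191 = 2750  |  9800 × 0.051 = 500 — total 3250
10–19: 12600 × 0.956 = 12046
20–29: 18100 × 0.962 = 17412
30–39: 10900 × 0.952 = 10377
40–49: 14400 × 0.928 = 13363
50+: 9800 × 0.962 + 18100 × 0.686 = 9428 + 12417 = 21845
Net migration: 50+ − 530 → 21315
Giving 3250 / 12046 / 17412 / 10377 / 13363 / 21315.
[period 2]
Births: 10377 × 0.191 = 1982  |  13363 × 0.051 = 682 — total 2664
10–19: 3250 × 0.956 = 3107
20–29: 12046 × 0.962 = 11588
30–39: 17412 × 0.952 = 16576
40–49: 10377 × 0.928 = 9630
50+: 13363 × 0.962 + 21315 × 0.686 = 12855 + 14622 = 27477
Net migration: 50+ − 530 → 26947
Giving 2664 / 3107 / 11588 / 16576 / 9630 / 26947.
[period 3]
Births: 16576 × 0.191 = 3166  |  9630 × 0.051 = 491 — total 3657
10–19: 2664 × 0.956 = 2547
20–29: 3107 × 0.962 = 2989
30–39: 11588 × 0.952 = 11032
40–49: 16576 × 0.928 = 15383
50+: 9630 × 0.962 + 26947 × 0.686 = 9264 + 18486 = 27750
Net migration: 50+ − 530 → 27220
Giving 3657 / 2547 / 2989 / 11032 / 15383 / 27220.
[period 4]
Births: 11032 × 0.191 = 2107  |  15383 × 0.051 = 785 — total 2892
10–19: 3657 × 0.956 = 3496
20–29: 2547 × 0.962 = 2450
30–39: 2989 × 0.952 = 2846
40–49: 11032 × 0.928 = 10238
50+: 15383 × 0.962 + 27220 × 0.686 = 14798 + 18673 = 33471
Net migration: 50+ − 530 → 32941
Giving 2892 / 3496 / 2450 / 2846 / 10238 / 32941.
Total after period 4: 2892 + 3496 + 2450 + 2846 + 10238 + 32941 = 54863

54863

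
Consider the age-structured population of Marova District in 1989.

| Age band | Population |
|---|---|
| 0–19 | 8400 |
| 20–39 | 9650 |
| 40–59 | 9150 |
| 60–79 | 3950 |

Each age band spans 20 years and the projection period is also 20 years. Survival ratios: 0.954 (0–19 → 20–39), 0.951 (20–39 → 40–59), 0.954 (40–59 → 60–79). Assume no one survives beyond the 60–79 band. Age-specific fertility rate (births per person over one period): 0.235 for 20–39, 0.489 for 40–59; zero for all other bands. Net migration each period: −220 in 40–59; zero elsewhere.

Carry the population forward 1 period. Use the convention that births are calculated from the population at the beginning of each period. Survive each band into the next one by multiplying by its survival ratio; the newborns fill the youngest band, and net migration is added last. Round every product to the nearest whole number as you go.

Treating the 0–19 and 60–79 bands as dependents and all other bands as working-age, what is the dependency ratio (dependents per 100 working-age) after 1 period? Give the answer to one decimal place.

Call the bands 1 to 4, youngest first.
[period 1]
Births: 9650 × 0.235 = 2268 ; 9150 × 0.489 = 4474 — total 6742
Band 2: 8400 × 0.954 = 8014
Band 3: 9650 × 0.951 = 9177
Band 4: 9150 × 0.954 = 8729
Net migration: Band 3 − 220 → 8957
→ [6742, 8014, 8957, 8729]
Dependents (band 0–19 + band 60–79) = 6742 + 8729 = 15471; working-age = 16971; ratio = 15471/16971 × 100 = 91.2

91.2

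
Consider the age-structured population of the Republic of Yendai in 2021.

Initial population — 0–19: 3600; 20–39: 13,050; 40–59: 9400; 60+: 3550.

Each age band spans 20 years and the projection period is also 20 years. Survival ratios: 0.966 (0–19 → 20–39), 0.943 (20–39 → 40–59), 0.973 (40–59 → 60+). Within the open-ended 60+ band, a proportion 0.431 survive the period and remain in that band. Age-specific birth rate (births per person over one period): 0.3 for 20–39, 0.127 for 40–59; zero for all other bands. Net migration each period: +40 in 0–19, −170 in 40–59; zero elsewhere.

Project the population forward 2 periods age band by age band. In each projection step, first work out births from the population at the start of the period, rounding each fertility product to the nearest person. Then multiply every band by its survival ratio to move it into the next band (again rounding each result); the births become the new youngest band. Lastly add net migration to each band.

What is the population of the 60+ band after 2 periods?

16409

After projecting period 1:
Births: 13050 × 0.3 = 3915  |  9400 × 0.127 = 1194 ⇒ total 5109
20–39: 3600 × 0.966 = 3478
40–59: 13050 × 0.943 = 12306
60+: 9400 × 0.973 + 3550 × 0.431 = 9146 + 1530 = 10676
Net migration: 0–19 + 40 → 5149; 40–59 − 170 → 12136
End of period: [5149, 3478, 12136, 10676]
After projecting period 2:
Births: 3478 × 0.3 = 1043  |  12136 × 0.127 = 1541 ⇒ total 2584
20–39: 5149 × 0.966 = 4974
40–59: 3478 × 0.943 = 3280
60+: 12136 × 0.973 + 10676 × 0.431 = 11808 + 4601 = 16409
Net migration: 0–19 + 40 → 2624; 40–59 − 170 → 3110
End of period: [2624, 4974, 3110, 16409]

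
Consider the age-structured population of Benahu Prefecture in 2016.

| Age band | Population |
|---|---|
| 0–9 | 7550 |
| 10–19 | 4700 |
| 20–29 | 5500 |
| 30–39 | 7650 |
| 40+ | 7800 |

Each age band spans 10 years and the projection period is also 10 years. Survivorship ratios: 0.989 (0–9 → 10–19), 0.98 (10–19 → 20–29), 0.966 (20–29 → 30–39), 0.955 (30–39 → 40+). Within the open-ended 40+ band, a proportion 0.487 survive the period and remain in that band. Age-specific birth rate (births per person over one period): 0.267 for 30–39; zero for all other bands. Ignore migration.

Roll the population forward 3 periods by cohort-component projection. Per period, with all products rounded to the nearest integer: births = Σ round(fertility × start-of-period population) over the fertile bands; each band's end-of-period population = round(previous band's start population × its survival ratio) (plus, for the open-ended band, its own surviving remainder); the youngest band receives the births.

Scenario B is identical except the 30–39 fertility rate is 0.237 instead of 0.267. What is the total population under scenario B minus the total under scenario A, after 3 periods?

Let band 1 be 0–9 through band 5 = 40+.
— Period 1 —
Births: 7650 × 0.267 = 2043
Band 2: 7550 × 0.989 = 7467
Band 3: 4700 × 0.98 = 4606
Band 4: 5500 × 0.966 = 5313
Band 5: 7650 × 0.955 + 7800 × 0.487 = 7306 + 3799 = 11105
Population now: 0–9=2043, 10–19=7467, 20–29=4606, 30–39=5313, 40+=11105
— Period 2 —
Births: 5313 × 0.267 = 1419
Band 2: 2043 × 0.989 = 2021
Band 3: 7467 × 0.98 = 7318
Band 4: 4606 × 0.966 = 4449
Band 5: 5313 × 0.955 + 11105 × 0.487 = 5074 + 5408 = 10482
Population now: 0–9=1419, 10–19=2021, 20–29=7318, 30–39=4449, 40+=10482
— Period 3 —
Births: 4449 × 0.267 = 1188
Band 2: 1419 × 0.989 = 1403
Band 3: 2021 × 0.98 = 1981
Band 4: 7318 × 0.966 = 7069
Band 5: 4449 × 0.955 + 10482 × 0.487 = 4249 + 5105 = 9354
Population now: 0–9=1188, 10–19=1403, 20–29=1981, 30–39=7069, 40+=9354
Scenario A total after 3 periods: 20995
Scenario B projection —
— Period 1 —
Births: 7650 × 0.237 = 1813
Band 2: 7550 × 0.989 = 7467
Band 3: 4700 × 0.98 = 4606
Band 4: 5500 × 0.966 = 5313
Band 5: 7650 × 0.955 + 7800 × 0.487 = 7306 + 3799 = 11105
Population now: 0–9=1813, 10–19=7467, 20–29=4606, 30–39=5313, 40+=11105
— Period 2 —
Births: 5313 × 0.237 = 1259
Band 2: 1813 × 0.989 = 1793
Band 3: 7467 × 0.98 = 7318
Band 4: 4606 × 0.966 = 4449
Band 5: 5313 × 0.955 + 11105 × 0.487 = 5074 + 5408 = 10482
Population now: 0–9=1259, 10–19=1793, 20–29=7318, 30–39=4449, 40+=10482
— Period 3 —
Births: 4449 × 0.237 = 1054
Band 2: 1259 × 0.989 = 1245
Band 3: 1793 × 0.98 = 1757
Band 4: 7318 × 0.966 = 7069
Band 5: 4449 × 0.955 + 10482 × 0.487 = 4249 + 5105 = 9354
Population now: 0–9=1054, 10–19=1245, 20–29=1757, 30–39=7069, 40+=9354
Scenario B total after 3 periods: 20479
Difference B − A = 20479 − 20995 = -516

-516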